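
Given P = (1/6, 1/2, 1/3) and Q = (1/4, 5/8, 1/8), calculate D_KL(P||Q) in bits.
0.2132 bits

KL divergence: D_KL(P||Q) = Σ p(x) log(p(x)/q(x))

Computing term by term:
  x=0: 1/6 × log_2[(1/6)/(1/4)] = 1/6 × -0.5850 = -0.0975
  x=1: 1/2 × log_2[(1/2)/(5/8)] = 1/2 × -0.3219 = -0.1610
  x=2: 1/3 × log_2[(1/3)/(1/8)] = 1/3 × 1.4150 = 0.4717

D_KL(P||Q) = 0.2132 bits

Note: KL divergence is always non-negative and equals 0 iff P = Q.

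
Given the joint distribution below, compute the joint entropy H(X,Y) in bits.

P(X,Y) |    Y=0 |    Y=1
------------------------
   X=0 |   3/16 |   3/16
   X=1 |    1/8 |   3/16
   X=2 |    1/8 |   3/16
2.5613 bits

Joint entropy is H(X,Y) = -Σ_{x,y} p(x,y) log p(x,y).

Summing over all non-zero entries:
H(X,Y) = -[3/16·log_2(3/16) + 3/16·log_2(3/16) + 1/8·log_2(1/8) + 3/16·log_2(3/16) + 1/8·log_2(1/8) + 3/16·log_2(3/16)]
H(X,Y) = 2.5613 bits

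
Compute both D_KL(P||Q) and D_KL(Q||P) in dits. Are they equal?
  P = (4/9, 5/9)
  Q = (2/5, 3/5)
D_KL(P||Q) = 0.0018, D_KL(Q||P) = 0.0018

KL divergence is not symmetric: D_KL(P||Q) ≠ D_KL(Q||P) in general.

D_KL(P||Q) = 0.0018 dits
D_KL(Q||P) = 0.0018 dits

In this case they happen to be equal (to 4 decimal places).

This asymmetry is why KL divergence is not a true distance metric.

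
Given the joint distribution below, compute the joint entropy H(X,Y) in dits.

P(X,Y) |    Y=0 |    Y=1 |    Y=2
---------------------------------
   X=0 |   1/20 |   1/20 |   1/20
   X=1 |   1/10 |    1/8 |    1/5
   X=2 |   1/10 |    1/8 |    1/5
0.9005 dits

Joint entropy is H(X,Y) = -Σ_{x,y} p(x,y) log p(x,y).

Summing over all non-zero entries:
H(X,Y) = -[1/20·log_10(1/20) + 1/20·log_10(1/20) + 1/20·log_10(1/20) + 1/10·log_10(1/10) + 1/8·log_10(1/8) + 1/5·log_10(1/5) + 1/10·log_10(1/10) + 1/8·log_10(1/8) + 1/5·log_10(1/5)]
H(X,Y) = 0.9005 dits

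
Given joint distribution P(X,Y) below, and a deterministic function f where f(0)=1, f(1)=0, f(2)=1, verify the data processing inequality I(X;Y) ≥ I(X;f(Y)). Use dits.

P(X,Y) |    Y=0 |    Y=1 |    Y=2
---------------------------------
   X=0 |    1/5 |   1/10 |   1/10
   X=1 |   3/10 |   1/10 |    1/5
I(X;Y) = 0.0030, I(X;f(Y)) = 0.0022, inequality holds: 0.0030 ≥ 0.0022

Data Processing Inequality: For any Markov chain X → Y → Z, we have I(X;Y) ≥ I(X;Z).

Here Z = f(Y) is a deterministic function of Y, forming X → Y → Z.

Original I(X;Y) = 0.0030 dits

After applying f:
P(X,Z) where Z=f(Y):
- P(X,Z=0) = P(X,Y=1)
- P(X,Z=1) = P(X,Y=0) + P(X,Y=2)

I(X;Z) = I(X;f(Y)) = 0.0022 dits

Verification: 0.0030 ≥ 0.0022 ✓

Information cannot be created by processing; the function f can only lose information about X.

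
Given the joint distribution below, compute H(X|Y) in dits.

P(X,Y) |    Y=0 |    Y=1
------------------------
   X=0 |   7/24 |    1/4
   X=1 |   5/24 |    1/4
0.2980 dits

Using the chain rule: H(X|Y) = H(X,Y) - H(Y)

First, compute H(X,Y) = 0.5990 dits

Marginal P(Y) = (1/2, 1/2)
H(Y) = 0.3010 dits

H(X|Y) = H(X,Y) - H(Y) = 0.5990 - 0.3010 = 0.2980 dits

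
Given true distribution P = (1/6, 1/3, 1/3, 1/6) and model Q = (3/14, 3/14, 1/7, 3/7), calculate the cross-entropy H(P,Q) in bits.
2.2507 bits

Cross-entropy: H(P,Q) = -Σ p(x) log q(x)

Alternatively: H(P,Q) = H(P) + D_KL(P||Q)
H(P) = 1.9183 bits
D_KL(P||Q) = 0.3324 bits

H(P,Q) = 1.9183 + 0.3324 = 2.2507 bits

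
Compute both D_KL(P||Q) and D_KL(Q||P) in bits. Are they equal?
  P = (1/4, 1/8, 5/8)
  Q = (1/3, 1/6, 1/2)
D_KL(P||Q) = 0.0456, D_KL(Q||P) = 0.0466

KL divergence is not symmetric: D_KL(P||Q) ≠ D_KL(Q||P) in general.

D_KL(P||Q) = 0.0456 bits
D_KL(Q||P) = 0.0466 bits

No, they are not equal!

This asymmetry is why KL divergence is not a true distance metric.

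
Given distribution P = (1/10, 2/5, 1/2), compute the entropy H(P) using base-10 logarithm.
0.4097 dits

Shannon entropy is H(X) = -Σ p(x) log p(x).

For P = (1/10, 2/5, 1/2):
H = -1/10 × log_10(1/10) -2/5 × log_10(2/5) -1/2 × log_10(1/2)
H = 0.4097 dits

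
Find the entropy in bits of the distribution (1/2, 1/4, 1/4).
1.5000 bits

Shannon entropy is H(X) = -Σ p(x) log p(x).

For P = (1/2, 1/4, 1/4):
H = -1/2 × log_2(1/2) -1/4 × log_2(1/4) -1/4 × log_2(1/4)
H = 1.5000 bits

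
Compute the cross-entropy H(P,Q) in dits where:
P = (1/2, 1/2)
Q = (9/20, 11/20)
0.3032 dits

Cross-entropy: H(P,Q) = -Σ p(x) log q(x)

Alternatively: H(P,Q) = H(P) + D_KL(P||Q)
H(P) = 0.3010 dits
D_KL(P||Q) = 0.0022 dits

H(P,Q) = 0.3010 + 0.0022 = 0.3032 dits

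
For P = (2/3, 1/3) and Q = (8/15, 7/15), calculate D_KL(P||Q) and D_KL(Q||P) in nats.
D_KL(P||Q) = 0.0366, D_KL(Q||P) = 0.0380

KL divergence is not symmetric: D_KL(P||Q) ≠ D_KL(Q||P) in general.

D_KL(P||Q) = 0.0366 nats
D_KL(Q||P) = 0.0380 nats

No, they are not equal!

This asymmetry is why KL divergence is not a true distance metric.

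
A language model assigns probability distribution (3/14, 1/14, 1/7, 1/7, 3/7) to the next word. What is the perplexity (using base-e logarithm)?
4.2110

Perplexity is e^H (or exp(H) for natural log).

First, H = -Σ p log p = 1.4377 nats
Perplexity = e^1.4377 = 4.2110

Interpretation: The model's uncertainty is equivalent to choosing uniformly among 4.2 options.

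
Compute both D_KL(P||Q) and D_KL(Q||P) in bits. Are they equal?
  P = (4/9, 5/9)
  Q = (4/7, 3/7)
D_KL(P||Q) = 0.0469, D_KL(Q||P) = 0.0467

KL divergence is not symmetric: D_KL(P||Q) ≠ D_KL(Q||P) in general.

D_KL(P||Q) = 0.0469 bits
D_KL(Q||P) = 0.0467 bits

No, they are not equal!

This asymmetry is why KL divergence is not a true distance metric.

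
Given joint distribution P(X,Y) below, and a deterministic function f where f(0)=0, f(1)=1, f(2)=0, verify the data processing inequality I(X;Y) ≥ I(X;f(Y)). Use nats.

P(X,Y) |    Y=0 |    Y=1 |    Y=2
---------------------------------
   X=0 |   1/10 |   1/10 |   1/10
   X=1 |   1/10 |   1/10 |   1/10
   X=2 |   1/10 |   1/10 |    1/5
I(X;Y) = 0.0138, I(X;f(Y)) = 0.0040, inequality holds: 0.0138 ≥ 0.0040

Data Processing Inequality: For any Markov chain X → Y → Z, we have I(X;Y) ≥ I(X;Z).

Here Z = f(Y) is a deterministic function of Y, forming X → Y → Z.

Original I(X;Y) = 0.0138 nats

After applying f:
P(X,Z) where Z=f(Y):
- P(X,Z=0) = P(X,Y=0) + P(X,Y=2)
- P(X,Z=1) = P(X,Y=1)

I(X;Z) = I(X;f(Y)) = 0.0040 nats

Verification: 0.0138 ≥ 0.0040 ✓

Information cannot be created by processing; the function f can only lose information about X.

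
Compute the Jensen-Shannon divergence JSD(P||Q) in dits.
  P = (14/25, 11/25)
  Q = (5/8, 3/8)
0.0010 dits

Jensen-Shannon divergence is:
JSD(P||Q) = 0.5 × D_KL(P||M) + 0.5 × D_KL(Q||M)
where M = 0.5 × (P + Q) is the mixture distribution.

M = 0.5 × (14/25, 11/25) + 0.5 × (5/8, 3/8) = (0.5925, 0.4075)

D_KL(P||M) = 0.0009 dits
D_KL(Q||M) = 0.0010 dits

JSD(P||Q) = 0.5 × 0.0009 + 0.5 × 0.0010 = 0.0010 dits

Unlike KL divergence, JSD is symmetric and bounded: 0 ≤ JSD ≤ log(2).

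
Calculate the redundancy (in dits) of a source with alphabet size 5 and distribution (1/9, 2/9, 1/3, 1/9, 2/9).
0.0376 dits

Redundancy measures how far a source is from maximum entropy:
R = H_max - H(X)

Maximum entropy for 5 symbols: H_max = log_10(5) = 0.6990 dits
Actual entropy: H(X) = 0.6614 dits
Redundancy: R = 0.6990 - 0.6614 = 0.0376 dits

This redundancy represents potential for compression: the source could be compressed by 0.0376 dits per symbol.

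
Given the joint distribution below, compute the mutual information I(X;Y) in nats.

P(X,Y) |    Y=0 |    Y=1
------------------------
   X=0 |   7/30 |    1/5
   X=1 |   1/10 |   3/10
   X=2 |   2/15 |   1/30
0.0835 nats

Mutual information: I(X;Y) = H(X) + H(Y) - H(X,Y)

Marginals:
P(X) = (13/30, 2/5, 1/6), H(X) = 1.0275 nats
P(Y) = (7/15, 8/15), H(Y) = 0.6909 nats

Joint entropy: H(X,Y) = 1.6349 nats

I(X;Y) = 1.0275 + 0.6909 - 1.6349 = 0.0835 nats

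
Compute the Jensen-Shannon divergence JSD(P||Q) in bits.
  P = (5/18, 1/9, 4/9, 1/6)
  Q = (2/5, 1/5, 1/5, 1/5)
0.0527 bits

Jensen-Shannon divergence is:
JSD(P||Q) = 0.5 × D_KL(P||M) + 0.5 × D_KL(Q||M)
where M = 0.5 × (P + Q) is the mixture distribution.

M = 0.5 × (5/18, 1/9, 4/9, 1/6) + 0.5 × (2/5, 1/5, 1/5, 1/5) = (0.338889, 0.155556, 0.322222, 0.183333)

D_KL(P||M) = 0.0497 bits
D_KL(Q||M) = 0.0557 bits

JSD(P||Q) = 0.5 × 0.0497 + 0.5 × 0.0557 = 0.0527 bits

Unlike KL divergence, JSD is symmetric and bounded: 0 ≤ JSD ≤ log(2).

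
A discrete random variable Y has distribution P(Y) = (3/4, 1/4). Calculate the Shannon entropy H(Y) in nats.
0.5623 nats

Shannon entropy is H(X) = -Σ p(x) log p(x).

For P = (3/4, 1/4):
H = -3/4 × log_e(3/4) -1/4 × log_e(1/4)
H = 0.5623 nats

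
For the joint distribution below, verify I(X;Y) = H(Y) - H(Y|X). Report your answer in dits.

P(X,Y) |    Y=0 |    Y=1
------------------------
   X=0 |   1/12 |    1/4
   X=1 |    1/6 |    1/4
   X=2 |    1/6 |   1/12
I(X;Y) = 0.0227 dits

Mutual information has multiple equivalent forms:
- I(X;Y) = H(X) - H(X|Y)
- I(X;Y) = H(Y) - H(Y|X)
- I(X;Y) = H(X) + H(Y) - H(X,Y)

Computing all quantities:
H(X) = 0.4680, H(Y) = 0.2950, H(X,Y) = 0.7403
H(X|Y) = 0.4453, H(Y|X) = 0.2723

Verification:
H(X) - H(X|Y) = 0.4680 - 0.4453 = 0.0227
H(Y) - H(Y|X) = 0.2950 - 0.2723 = 0.0227
H(X) + H(Y) - H(X,Y) = 0.4680 + 0.2950 - 0.7403 = 0.0227

All forms give I(X;Y) = 0.0227 dits. ✓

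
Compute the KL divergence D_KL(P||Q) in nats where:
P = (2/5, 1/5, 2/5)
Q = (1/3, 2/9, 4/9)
0.0097 nats

KL divergence: D_KL(P||Q) = Σ p(x) log(p(x)/q(x))

Computing term by term:
  x=0: 2/5 × log_e[(2/5)/(1/3)] = 2/5 × 0.1823 = 0.0729
  x=1: 1/5 × log_e[(1/5)/(2/9)] = 1/5 × -0.1054 = -0.0211
  x=2: 2/5 × log_e[(2/5)/(4/9)] = 2/5 × -0.1054 = -0.0421

D_KL(P||Q) = 0.0097 nats

Note: KL divergence is always non-negative and equals 0 iff P = Q.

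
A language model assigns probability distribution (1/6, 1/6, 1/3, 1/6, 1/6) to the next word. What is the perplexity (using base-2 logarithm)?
4.7622

Perplexity is 2^H (or exp(H) for natural log).

First, H = -Σ p log p = 2.2516 bits
Perplexity = 2^2.2516 = 4.7622

Interpretation: The model's uncertainty is equivalent to choosing uniformly among 4.8 options.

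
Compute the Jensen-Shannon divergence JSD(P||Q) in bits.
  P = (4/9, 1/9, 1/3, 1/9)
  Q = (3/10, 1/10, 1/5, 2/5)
0.0850 bits

Jensen-Shannon divergence is:
JSD(P||Q) = 0.5 × D_KL(P||M) + 0.5 × D_KL(Q||M)
where M = 0.5 × (P + Q) is the mixture distribution.

M = 0.5 × (4/9, 1/9, 1/3, 1/9) + 0.5 × (3/10, 1/10, 1/5, 2/5) = (0.372222, 0.105556, 4/15, 0.255556)

D_KL(P||M) = 0.0957 bits
D_KL(Q||M) = 0.0744 bits

JSD(P||Q) = 0.5 × 0.0957 + 0.5 × 0.0744 = 0.0850 bits

Unlike KL divergence, JSD is symmetric and bounded: 0 ≤ JSD ≤ log(2).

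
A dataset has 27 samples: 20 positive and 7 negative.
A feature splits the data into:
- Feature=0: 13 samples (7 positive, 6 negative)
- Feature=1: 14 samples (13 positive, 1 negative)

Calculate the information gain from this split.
0.1537 bits

Information Gain = H(Y) - H(Y|Feature)

Before split:
P(positive) = 20/27 = 0.7407
H(Y) = 0.8256 bits

After split:
Feature=0: H = 0.9957 bits (weight = 13/27)
Feature=1: H = 0.3712 bits (weight = 14/27)
H(Y|Feature) = (13/27)×0.9957 + (14/27)×0.3712 = 0.6719 bits

Information Gain = 0.8256 - 0.6719 = 0.1537 bits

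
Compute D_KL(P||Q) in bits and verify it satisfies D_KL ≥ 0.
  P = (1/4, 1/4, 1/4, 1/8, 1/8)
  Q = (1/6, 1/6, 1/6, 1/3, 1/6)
0.2100 bits

KL divergence satisfies the Gibbs inequality: D_KL(P||Q) ≥ 0 for all distributions P, Q.

D_KL(P||Q) = Σ p(x) log(p(x)/q(x))
Term by term:
  x=0: 1/4 × log_2[(1/4)/(1/6)] = 0.1462
  x=1: 1/4 × log_2[(1/4)/(1/6)] = 0.1462
  x=2: 1/4 × log_2[(1/4)/(1/6)] = 0.1462
  x=3: 1/8 × log_2[(1/8)/(1/3)] = -0.1769
  x=4: 1/8 × log_2[(1/8)/(1/6)] = -0.0519
D_KL(P||Q) = 0.2100 bits

D_KL(P||Q) = 0.2100 ≥ 0 ✓

This non-negativity is a fundamental property: relative entropy cannot be negative because it measures how different Q is from P.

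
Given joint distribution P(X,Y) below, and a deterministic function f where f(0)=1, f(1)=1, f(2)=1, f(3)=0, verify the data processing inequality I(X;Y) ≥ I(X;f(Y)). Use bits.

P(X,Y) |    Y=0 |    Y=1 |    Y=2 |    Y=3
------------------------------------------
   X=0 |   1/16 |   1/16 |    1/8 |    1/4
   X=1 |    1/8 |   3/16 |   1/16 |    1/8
I(X;Y) = 0.1085, I(X;f(Y)) = 0.0488, inequality holds: 0.1085 ≥ 0.0488

Data Processing Inequality: For any Markov chain X → Y → Z, we have I(X;Y) ≥ I(X;Z).

Here Z = f(Y) is a deterministic function of Y, forming X → Y → Z.

Original I(X;Y) = 0.1085 bits

After applying f:
P(X,Z) where Z=f(Y):
- P(X,Z=0) = P(X,Y=3)
- P(X,Z=1) = P(X,Y=0) + P(X,Y=1) + P(X,Y=2)

I(X;Z) = I(X;f(Y)) = 0.0488 bits

Verification: 0.1085 ≥ 0.0488 ✓

Information cannot be created by processing; the function f can only lose information about X.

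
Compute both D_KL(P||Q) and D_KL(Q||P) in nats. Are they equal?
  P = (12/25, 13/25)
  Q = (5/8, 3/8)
D_KL(P||Q) = 0.0433, D_KL(Q||P) = 0.0424

KL divergence is not symmetric: D_KL(P||Q) ≠ D_KL(Q||P) in general.

D_KL(P||Q) = 0.0433 nats
D_KL(Q||P) = 0.0424 nats

No, they are not equal!

This asymmetry is why KL divergence is not a true distance metric.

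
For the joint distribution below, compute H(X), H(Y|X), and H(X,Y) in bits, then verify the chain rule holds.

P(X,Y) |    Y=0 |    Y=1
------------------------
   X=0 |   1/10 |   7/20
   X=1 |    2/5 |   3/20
H(X,Y) = 1.8016, H(X) = 0.9928, H(Y|X) = 0.8088 (all in bits)

Chain rule: H(X,Y) = H(X) + H(Y|X)

Left side — joint entropy directly:
H(X,Y) = -Σ p(x,y) log p(x,y) = 1.8016 bits

Right side — compute H(Y|X) from the conditional distributions:
P(X) = (9/20, 11/20), so H(X) = 0.9928 bits
H(Y|X) = Σ_x P(X=x) · H(Y|X=x):
  P(Y|X=0) = (2/9, 7/9), H(Y|X=0) = 0.7642, weight P(X=0) = 9/20
  P(Y|X=1) = (8/11, 3/11), H(Y|X=1) = 0.8454, weight P(X=1) = 11/20
H(Y|X) = 0.8088 bits

H(X) + H(Y|X) = 0.9928 + 0.8088 = 1.8016 bits

Both sides equal 1.8016 bits. ✓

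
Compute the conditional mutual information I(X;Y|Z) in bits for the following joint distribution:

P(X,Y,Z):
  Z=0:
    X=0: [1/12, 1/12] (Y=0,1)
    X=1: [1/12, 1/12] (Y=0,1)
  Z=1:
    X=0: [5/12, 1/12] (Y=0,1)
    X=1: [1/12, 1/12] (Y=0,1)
0.0492 bits

Conditional mutual information: I(X;Y|Z) = H(X|Z) + H(Y|Z) - H(X,Y|Z)

H(Z) = 0.9183
H(X,Z) = 1.7925 → H(X|Z) = 0.8742
H(Y,Z) = 1.7925 → H(Y|Z) = 0.8742
H(X,Y,Z) = 2.6175 → H(X,Y|Z) = 1.6992

I(X;Y|Z) = 0.8742 + 0.8742 - 1.6992 = 0.0492 bits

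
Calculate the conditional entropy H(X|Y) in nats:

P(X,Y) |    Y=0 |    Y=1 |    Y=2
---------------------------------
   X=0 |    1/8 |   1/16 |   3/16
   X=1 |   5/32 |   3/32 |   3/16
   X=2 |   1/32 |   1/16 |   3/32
1.0253 nats

Using the chain rule: H(X|Y) = H(X,Y) - H(Y)

First, compute H(X,Y) = 2.0764 nats

Marginal P(Y) = (5/16, 7/32, 15/32)
H(Y) = 1.0511 nats

H(X|Y) = H(X,Y) - H(Y) = 2.0764 - 1.0511 = 1.0253 nats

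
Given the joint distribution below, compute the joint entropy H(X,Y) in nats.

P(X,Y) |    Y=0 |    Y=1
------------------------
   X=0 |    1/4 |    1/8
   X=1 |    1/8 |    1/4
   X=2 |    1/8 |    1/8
1.7329 nats

Joint entropy is H(X,Y) = -Σ_{x,y} p(x,y) log p(x,y).

Summing over all non-zero entries:
H(X,Y) = -[1/4·log_e(1/4) + 1/8·log_e(1/8) + 1/8·log_e(1/8) + 1/4·log_e(1/4) + 1/8·log_e(1/8) + 1/8·log_e(1/8)]
H(X,Y) = 1.7329 nats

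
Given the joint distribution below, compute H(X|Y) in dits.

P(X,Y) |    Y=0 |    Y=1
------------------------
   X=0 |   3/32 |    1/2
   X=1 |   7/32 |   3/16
0.2579 dits

Using the chain rule: H(X|Y) = H(X,Y) - H(Y)

First, compute H(X,Y) = 0.5276 dits

Marginal P(Y) = (5/16, 11/16)
H(Y) = 0.2697 dits

H(X|Y) = H(X,Y) - H(Y) = 0.5276 - 0.2697 = 0.2579 dits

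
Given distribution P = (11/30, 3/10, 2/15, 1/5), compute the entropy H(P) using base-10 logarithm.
0.5731 dits

Shannon entropy is H(X) = -Σ p(x) log p(x).

For P = (11/30, 3/10, 2/15, 1/5):
H = -11/30 × log_10(11/30) -3/10 × log_10(3/10) -2/15 × log_10(2/15) -1/5 × log_10(1/5)
H = 0.5731 dits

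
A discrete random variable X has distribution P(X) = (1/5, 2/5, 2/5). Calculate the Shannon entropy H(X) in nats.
1.0549 nats

Shannon entropy is H(X) = -Σ p(x) log p(x).

For P = (1/5, 2/5, 2/5):
H = -1/5 × log_e(1/5) -2/5 × log_e(2/5) -2/5 × log_e(2/5)
H = 1.0549 nats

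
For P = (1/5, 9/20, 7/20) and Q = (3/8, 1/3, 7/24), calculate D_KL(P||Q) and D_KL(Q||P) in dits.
D_KL(P||Q) = 0.0318, D_KL(Q||P) = 0.0358

KL divergence is not symmetric: D_KL(P||Q) ≠ D_KL(Q||P) in general.

D_KL(P||Q) = 0.0318 dits
D_KL(Q||P) = 0.0358 dits

No, they are not equal!

This asymmetry is why KL divergence is not a true distance metric.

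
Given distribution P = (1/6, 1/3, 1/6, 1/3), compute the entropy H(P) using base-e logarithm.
1.3297 nats

Shannon entropy is H(X) = -Σ p(x) log p(x).

For P = (1/6, 1/3, 1/6, 1/3):
H = -1/6 × log_e(1/6) -1/3 × log_e(1/3) -1/6 × log_e(1/6) -1/3 × log_e(1/3)
H = 1.3297 nats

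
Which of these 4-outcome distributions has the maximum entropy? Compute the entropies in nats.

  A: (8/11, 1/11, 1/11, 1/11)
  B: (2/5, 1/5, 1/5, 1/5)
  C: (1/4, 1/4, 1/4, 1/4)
C

For a discrete distribution over n outcomes, entropy is maximized by the uniform distribution.

Computing entropies:
H(A) = 0.8856 nats
H(B) = 1.3322 nats
H(C) = 1.3863 nats

The uniform distribution (where all probabilities equal 1/4) achieves the maximum entropy of log_e(4) = 1.3863 nats.

Distribution C has the highest entropy.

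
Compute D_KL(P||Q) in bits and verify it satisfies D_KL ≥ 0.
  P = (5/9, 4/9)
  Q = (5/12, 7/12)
0.0562 bits

KL divergence satisfies the Gibbs inequality: D_KL(P||Q) ≥ 0 for all distributions P, Q.

D_KL(P||Q) = Σ p(x) log(p(x)/q(x))
Term by term:
  x=0: 5/9 × log_2[(5/9)/(5/12)] = 0.2306
  x=1: 4/9 × log_2[(4/9)/(7/12)] = -0.1744
D_KL(P||Q) = 0.0562 bits

D_KL(P||Q) = 0.0562 ≥ 0 ✓

This non-negativity is a fundamental property: relative entropy cannot be negative because it measures how different Q is from P.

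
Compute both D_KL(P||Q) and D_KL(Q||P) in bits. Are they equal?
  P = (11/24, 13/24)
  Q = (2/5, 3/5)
D_KL(P||Q) = 0.0101, D_KL(Q||P) = 0.0100

KL divergence is not symmetric: D_KL(P||Q) ≠ D_KL(Q||P) in general.

D_KL(P||Q) = 0.0101 bits
D_KL(Q||P) = 0.0100 bits

No, they are not equal!

This asymmetry is why KL divergence is not a true distance metric.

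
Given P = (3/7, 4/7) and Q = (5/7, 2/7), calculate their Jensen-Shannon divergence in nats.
0.0423 nats

Jensen-Shannon divergence is:
JSD(P||Q) = 0.5 × D_KL(P||M) + 0.5 × D_KL(Q||M)
where M = 0.5 × (P + Q) is the mixture distribution.

M = 0.5 × (3/7, 4/7) + 0.5 × (5/7, 2/7) = (4/7, 3/7)

D_KL(P||M) = 0.0411 nats
D_KL(Q||M) = 0.0435 nats

JSD(P||Q) = 0.5 × 0.0411 + 0.5 × 0.0435 = 0.0423 nats

Unlike KL divergence, JSD is symmetric and bounded: 0 ≤ JSD ≤ log(2).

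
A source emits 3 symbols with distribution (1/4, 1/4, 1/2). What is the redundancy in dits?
0.0256 dits

Redundancy measures how far a source is from maximum entropy:
R = H_max - H(X)

Maximum entropy for 3 symbols: H_max = log_10(3) = 0.4771 dits
Actual entropy: H(X) = 0.4515 dits
Redundancy: R = 0.4771 - 0.4515 = 0.0256 dits

This redundancy represents potential for compression: the source could be compressed by 0.0256 dits per symbol.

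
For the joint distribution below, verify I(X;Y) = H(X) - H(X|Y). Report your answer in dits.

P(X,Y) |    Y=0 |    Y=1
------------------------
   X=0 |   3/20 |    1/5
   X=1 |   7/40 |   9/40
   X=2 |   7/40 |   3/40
I(X;Y) = 0.0119 dits

Mutual information has multiple equivalent forms:
- I(X;Y) = H(X) - H(X|Y)
- I(X;Y) = H(Y) - H(Y|X)
- I(X;Y) = H(X) + H(Y) - H(X,Y)

Computing all quantities:
H(X) = 0.4693, H(Y) = 0.3010, H(X,Y) = 0.7584
H(X|Y) = 0.4574, H(Y|X) = 0.2892

Verification:
H(X) - H(X|Y) = 0.4693 - 0.4574 = 0.0119
H(Y) - H(Y|X) = 0.3010 - 0.2892 = 0.0119
H(X) + H(Y) - H(X,Y) = 0.4693 + 0.3010 - 0.7584 = 0.0119

All forms give I(X;Y) = 0.0119 dits. ✓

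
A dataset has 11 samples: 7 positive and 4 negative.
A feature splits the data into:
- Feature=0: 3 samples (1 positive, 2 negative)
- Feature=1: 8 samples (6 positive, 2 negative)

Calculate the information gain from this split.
0.1052 bits

Information Gain = H(Y) - H(Y|Feature)

Before split:
P(positive) = 7/11 = 0.6364
H(Y) = 0.9457 bits

After split:
Feature=0: H = 0.9183 bits (weight = 3/11)
Feature=1: H = 0.8113 bits (weight = 8/11)
H(Y|Feature) = (3/11)×0.9183 + (8/11)×0.8113 = 0.8405 bits

Information Gain = 0.9457 - 0.8405 = 0.1052 bits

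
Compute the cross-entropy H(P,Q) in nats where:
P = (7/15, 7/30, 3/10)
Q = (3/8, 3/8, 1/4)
1.1025 nats

Cross-entropy: H(P,Q) = -Σ p(x) log q(x)

Alternatively: H(P,Q) = H(P) + D_KL(P||Q)
H(P) = 1.0564 nats
D_KL(P||Q) = 0.0460 nats

H(P,Q) = 1.0564 + 0.0460 = 1.1025 nats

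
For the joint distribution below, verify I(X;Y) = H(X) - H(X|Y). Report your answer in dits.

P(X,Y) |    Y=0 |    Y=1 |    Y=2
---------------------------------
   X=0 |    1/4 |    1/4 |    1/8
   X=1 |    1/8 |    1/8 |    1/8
I(X;Y) = 0.0047 dits

Mutual information has multiple equivalent forms:
- I(X;Y) = H(X) - H(X|Y)
- I(X;Y) = H(Y) - H(Y|X)
- I(X;Y) = H(X) + H(Y) - H(X,Y)

Computing all quantities:
H(X) = 0.2873, H(Y) = 0.4700, H(X,Y) = 0.7526
H(X|Y) = 0.2826, H(Y|X) = 0.4653

Verification:
H(X) - H(X|Y) = 0.2873 - 0.2826 = 0.0047
H(Y) - H(Y|X) = 0.4700 - 0.4653 = 0.0047
H(X) + H(Y) - H(X,Y) = 0.2873 + 0.4700 - 0.7526 = 0.0047

All forms give I(X;Y) = 0.0047 dits. ✓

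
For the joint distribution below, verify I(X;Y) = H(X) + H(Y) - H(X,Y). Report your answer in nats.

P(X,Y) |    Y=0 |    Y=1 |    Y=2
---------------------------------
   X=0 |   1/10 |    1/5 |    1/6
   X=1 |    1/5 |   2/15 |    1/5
I(X;Y) = 0.0230 nats

Mutual information has multiple equivalent forms:
- I(X;Y) = H(X) - H(X|Y)
- I(X;Y) = H(Y) - H(Y|X)
- I(X;Y) = H(X) + H(Y) - H(X,Y)

Computing all quantities:
H(X) = 0.6909, H(Y) = 1.0953, H(X,Y) = 1.7632
H(X|Y) = 0.6679, H(Y|X) = 1.0723

Verification:
H(X) - H(X|Y) = 0.6909 - 0.6679 = 0.0230
H(Y) - H(Y|X) = 1.0953 - 1.0723 = 0.0230
H(X) + H(Y) - H(X,Y) = 0.6909 + 1.0953 - 1.7632 = 0.0230

All forms give I(X;Y) = 0.0230 nats. ✓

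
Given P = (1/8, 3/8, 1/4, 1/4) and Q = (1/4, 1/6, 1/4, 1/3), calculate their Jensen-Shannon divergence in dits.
0.0148 dits

Jensen-Shannon divergence is:
JSD(P||Q) = 0.5 × D_KL(P||M) + 0.5 × D_KL(Q||M)
where M = 0.5 × (P + Q) is the mixture distribution.

M = 0.5 × (1/8, 3/8, 1/4, 1/4) + 0.5 × (1/4, 1/6, 1/4, 1/3) = (3/16, 0.270833, 1/4, 7/24)

D_KL(P||M) = 0.0143 dits
D_KL(Q||M) = 0.0154 dits

JSD(P||Q) = 0.5 × 0.0143 + 0.5 × 0.0154 = 0.0148 dits

Unlike KL divergence, JSD is symmetric and bounded: 0 ≤ JSD ≤ log(2).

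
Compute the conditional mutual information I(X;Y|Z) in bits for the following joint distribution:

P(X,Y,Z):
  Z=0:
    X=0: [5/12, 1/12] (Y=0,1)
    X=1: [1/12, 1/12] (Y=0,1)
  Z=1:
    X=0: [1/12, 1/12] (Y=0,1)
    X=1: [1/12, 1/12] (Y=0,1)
0.0492 bits

Conditional mutual information: I(X;Y|Z) = H(X|Z) + H(Y|Z) - H(X,Y|Z)

H(Z) = 0.9183
H(X,Z) = 1.7925 → H(X|Z) = 0.8742
H(Y,Z) = 1.7925 → H(Y|Z) = 0.8742
H(X,Y,Z) = 2.6175 → H(X,Y|Z) = 1.6992

I(X;Y|Z) = 0.8742 + 0.8742 - 1.6992 = 0.0492 bits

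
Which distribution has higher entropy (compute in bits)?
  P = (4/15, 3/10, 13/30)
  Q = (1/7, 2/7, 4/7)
P

Computing entropies in bits:
H(P) = 1.5524
H(Q) = 1.3788

Distribution P has higher entropy.

Intuition: The distribution closer to uniform (more spread out) has higher entropy.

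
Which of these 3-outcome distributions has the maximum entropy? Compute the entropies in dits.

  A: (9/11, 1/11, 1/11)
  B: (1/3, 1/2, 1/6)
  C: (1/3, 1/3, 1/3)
C

For a discrete distribution over n outcomes, entropy is maximized by the uniform distribution.

Computing entropies:
H(A) = 0.2606 dits
H(B) = 0.4392 dits
H(C) = 0.4771 dits

The uniform distribution (where all probabilities equal 1/3) achieves the maximum entropy of log_10(3) = 0.4771 dits.

Distribution C has the highest entropy.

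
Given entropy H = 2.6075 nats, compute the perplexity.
13.5651

Perplexity is e^H (or exp(H) for natural log).

H = 2.6075 nats
Perplexity = e^2.6075 = 13.5651

Interpretation: The model's uncertainty is equivalent to choosing uniformly among 13.6 options.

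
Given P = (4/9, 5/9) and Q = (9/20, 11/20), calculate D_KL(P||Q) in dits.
0.0000 dits

KL divergence: D_KL(P||Q) = Σ p(x) log(p(x)/q(x))

Computing term by term:
  x=0: 4/9 × log_10[(4/9)/(9/20)] = 4/9 × -0.0054 = -0.0024
  x=1: 5/9 × log_10[(5/9)/(11/20)] = 5/9 × 0.0044 = 0.0024

D_KL(P||Q) = 0.0000 dits

Note: KL divergence is always non-negative and equals 0 iff P = Q.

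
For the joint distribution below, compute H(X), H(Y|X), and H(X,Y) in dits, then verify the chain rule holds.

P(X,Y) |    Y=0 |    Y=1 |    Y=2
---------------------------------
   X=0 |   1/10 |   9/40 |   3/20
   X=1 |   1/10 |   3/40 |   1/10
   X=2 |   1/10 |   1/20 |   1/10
H(X,Y) = 0.9188, H(X) = 0.4583, H(Y|X) = 0.4605 (all in dits)

Chain rule: H(X,Y) = H(X) + H(Y|X)

Left side — joint entropy directly:
H(X,Y) = -Σ p(x,y) log p(x,y) = 0.9188 dits

Right side — compute H(Y|X) from the conditional distributions:
P(X) = (19/40, 11/40, 1/4), so H(X) = 0.4583 dits
H(Y|X) = Σ_x P(X=x) · H(Y|X=x):
  P(Y|X=0) = (4/19, 9/19, 6/19), H(Y|X=0) = 0.4543, weight P(X=0) = 19/40
  P(Y|X=1) = (4/11, 3/11, 4/11), H(Y|X=1) = 0.4734, weight P(X=1) = 11/40
  P(Y|X=2) = (2/5, 1/5, 2/5), H(Y|X=2) = 0.4581, weight P(X=2) = 1/4
H(Y|X) = 0.4605 dits

H(X) + H(Y|X) = 0.4583 + 0.4605 = 0.9188 dits

Both sides equal 0.9188 dits. ✓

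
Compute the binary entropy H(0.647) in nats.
0.6493 nats

The binary entropy function is:
H(p) = -p log(p) - (1-p) log(1-p)

H(0.647) = -0.647 × log_e(0.647) - 0.353 × log_e(0.353)
H(0.647) = 0.6493 nats

Note: Binary entropy is maximized at p=0.5 (H=1 bit) and minimized at p=0 or p=1 (H=0).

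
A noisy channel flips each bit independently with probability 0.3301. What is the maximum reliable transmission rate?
0.0850 bits

For a binary symmetric channel (BSC) with error probability p:
Capacity C = 1 - H(p) bits per symbol

where H(p) = -p log₂(p) - (1-p) log₂(1-p) is the binary entropy function.

H(0.3301) = 0.9150 bits
C = 1 - 0.9150 = 0.0850 bits per symbol

This means we can reliably transmit up to 0.0850 bits of information per channel use.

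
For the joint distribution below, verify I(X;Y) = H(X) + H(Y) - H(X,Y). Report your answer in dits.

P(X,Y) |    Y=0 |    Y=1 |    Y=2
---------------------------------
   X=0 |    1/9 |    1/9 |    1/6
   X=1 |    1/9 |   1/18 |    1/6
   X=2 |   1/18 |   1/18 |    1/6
I(X;Y) = 0.0069 dits

Mutual information has multiple equivalent forms:
- I(X;Y) = H(X) - H(X|Y)
- I(X;Y) = H(Y) - H(Y|X)
- I(X;Y) = H(X) + H(Y) - H(X,Y)

Computing all quantities:
H(X) = 0.4731, H(Y) = 0.4502, H(X,Y) = 0.9164
H(X|Y) = 0.4662, H(Y|X) = 0.4433

Verification:
H(X) - H(X|Y) = 0.4731 - 0.4662 = 0.0069
H(Y) - H(Y|X) = 0.4502 - 0.4433 = 0.0069
H(X) + H(Y) - H(X,Y) = 0.4731 + 0.4502 - 0.9164 = 0.0069

All forms give I(X;Y) = 0.0069 dits. ✓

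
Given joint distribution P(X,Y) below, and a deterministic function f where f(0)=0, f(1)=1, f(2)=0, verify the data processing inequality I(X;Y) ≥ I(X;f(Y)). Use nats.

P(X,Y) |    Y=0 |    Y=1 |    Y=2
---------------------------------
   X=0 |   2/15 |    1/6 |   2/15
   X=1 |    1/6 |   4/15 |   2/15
I(X;Y) = 0.0046, I(X;f(Y)) = 0.0037, inequality holds: 0.0046 ≥ 0.0037

Data Processing Inequality: For any Markov chain X → Y → Z, we have I(X;Y) ≥ I(X;Z).

Here Z = f(Y) is a deterministic function of Y, forming X → Y → Z.

Original I(X;Y) = 0.0046 nats

After applying f:
P(X,Z) where Z=f(Y):
- P(X,Z=0) = P(X,Y=0) + P(X,Y=2)
- P(X,Z=1) = P(X,Y=1)

I(X;Z) = I(X;f(Y)) = 0.0037 nats

Verification: 0.0046 ≥ 0.0037 ✓

Information cannot be created by processing; the function f can only lose information about X.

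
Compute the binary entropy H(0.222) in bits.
0.7638 bits

The binary entropy function is:
H(p) = -p log(p) - (1-p) log(1-p)

H(0.222) = -0.222 × log_2(0.222) - 0.778 × log_2(0.778)
H(0.222) = 0.7638 bits

Note: Binary entropy is maximized at p=0.5 (H=1 bit) and minimized at p=0 or p=1 (H=0).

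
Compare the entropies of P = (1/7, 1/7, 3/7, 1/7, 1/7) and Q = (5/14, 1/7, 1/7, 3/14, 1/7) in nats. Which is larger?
Q

Computing entropies in nats:
H(P) = 1.4751
H(Q) = 1.5318

Distribution Q has higher entropy.

Intuition: The distribution closer to uniform (more spread out) has higher entropy.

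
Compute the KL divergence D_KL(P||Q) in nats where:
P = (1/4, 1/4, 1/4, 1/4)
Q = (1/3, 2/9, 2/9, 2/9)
0.0164 nats

KL divergence: D_KL(P||Q) = Σ p(x) log(p(x)/q(x))

Computing term by term:
  x=0: 1/4 × log_e[(1/4)/(1/3)] = 1/4 × -0.2877 = -0.0719
  x=1: 1/4 × log_e[(1/4)/(2/9)] = 1/4 × 0.1178 = 0.0294
  x=2: 1/4 × log_e[(1/4)/(2/9)] = 1/4 × 0.1178 = 0.0294
  x=3: 1/4 × log_e[(1/4)/(2/9)] = 1/4 × 0.1178 = 0.0294

D_KL(P||Q) = 0.0164 nats

Note: KL divergence is always non-negative and equals 0 iff P = Q.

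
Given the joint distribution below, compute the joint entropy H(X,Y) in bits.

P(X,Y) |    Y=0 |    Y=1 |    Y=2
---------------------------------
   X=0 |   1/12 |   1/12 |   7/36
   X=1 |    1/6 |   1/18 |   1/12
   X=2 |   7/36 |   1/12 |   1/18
3.0079 bits

Joint entropy is H(X,Y) = -Σ_{x,y} p(x,y) log p(x,y).

Summing over all non-zero entries:
H(X,Y) = -[1/12·log_2(1/12) + 1/12·log_2(1/12) + 7/36·log_2(7/36) + 1/6·log_2(1/6) + 1/18·log_2(1/18) + 1/12·log_2(1/12) + 7/36·log_2(7/36) + 1/12·log_2(1/12) + 1/18·log_2(1/18)]
H(X,Y) = 3.0079 bits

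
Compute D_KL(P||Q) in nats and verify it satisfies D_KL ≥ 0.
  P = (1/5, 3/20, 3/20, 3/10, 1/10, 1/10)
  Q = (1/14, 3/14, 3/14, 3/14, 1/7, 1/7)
0.1285 nats

KL divergence satisfies the Gibbs inequality: D_KL(P||Q) ≥ 0 for all distributions P, Q.

D_KL(P||Q) = Σ p(x) log(p(x)/q(x))
Term by term:
  x=0: 1/5 × log_e[(1/5)/(1/14)] = 0.2059
  x=1: 3/20 × log_e[(3/20)/(3/14)] = -0.0535
  x=2: 3/20 × log_e[(3/20)/(3/14)] = -0.0535
  x=3: 3/10 × log_e[(3/10)/(3/14)] = 0.1009
  x=4: 1/10 × log_e[(1/10)/(1/7)] = -0.0357
  x=5: 1/10 × log_e[(1/10)/(1/7)] = -0.0357
D_KL(P||Q) = 0.1285 nats

D_KL(P||Q) = 0.1285 ≥ 0 ✓

This non-negativity is a fundamental property: relative entropy cannot be negative because it measures how different Q is from P.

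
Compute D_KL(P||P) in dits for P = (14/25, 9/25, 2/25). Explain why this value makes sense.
0.0000 dits

KL divergence satisfies the Gibbs inequality: D_KL(P||Q) ≥ 0 for all distributions P, Q.

D_KL(P||Q) = Σ p(x) log(p(x)/q(x))
Each term is p(x) × log_10(p(x)/p(x)) = p(x) × log_10(1) = 0, so the sum is 0.
D_KL(P||Q) = 0.0000 dits

When P = Q, the KL divergence is exactly 0, as there is no 'divergence' between identical distributions.

This non-negativity is a fundamental property: relative entropy cannot be negative because it measures how different Q is from P.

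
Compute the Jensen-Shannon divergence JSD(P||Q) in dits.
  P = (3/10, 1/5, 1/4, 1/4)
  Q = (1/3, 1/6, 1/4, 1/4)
0.0005 dits

Jensen-Shannon divergence is:
JSD(P||Q) = 0.5 × D_KL(P||M) + 0.5 × D_KL(Q||M)
where M = 0.5 × (P + Q) is the mixture distribution.

M = 0.5 × (3/10, 1/5, 1/4, 1/4) + 0.5 × (1/3, 1/6, 1/4, 1/4) = (0.316667, 0.183333, 1/4, 1/4)

D_KL(P||M) = 0.0005 dits
D_KL(Q||M) = 0.0005 dits

JSD(P||Q) = 0.5 × 0.0005 + 0.5 × 0.0005 = 0.0005 dits

Unlike KL divergence, JSD is symmetric and bounded: 0 ≤ JSD ≤ log(2).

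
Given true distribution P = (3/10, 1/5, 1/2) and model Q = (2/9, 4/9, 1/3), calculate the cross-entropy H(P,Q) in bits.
1.6774 bits

Cross-entropy: H(P,Q) = -Σ p(x) log q(x)

Alternatively: H(P,Q) = H(P) + D_KL(P||Q)
H(P) = 1.4855 bits
D_KL(P||Q) = 0.1920 bits

H(P,Q) = 1.4855 + 0.1920 = 1.6774 bits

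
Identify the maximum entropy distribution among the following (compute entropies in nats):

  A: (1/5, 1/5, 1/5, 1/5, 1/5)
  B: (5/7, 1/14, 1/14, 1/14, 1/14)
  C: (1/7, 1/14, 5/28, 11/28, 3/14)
A

For a discrete distribution over n outcomes, entropy is maximized by the uniform distribution.

Computing entropies:
H(A) = 1.6094 nats
H(B) = 0.9944 nats
H(C) = 1.4713 nats

The uniform distribution (where all probabilities equal 1/5) achieves the maximum entropy of log_e(5) = 1.6094 nats.

Distribution A has the highest entropy.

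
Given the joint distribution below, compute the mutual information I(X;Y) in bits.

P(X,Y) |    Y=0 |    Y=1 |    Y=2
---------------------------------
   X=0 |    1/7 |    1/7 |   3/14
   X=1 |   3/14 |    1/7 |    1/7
0.0207 bits

Mutual information: I(X;Y) = H(X) + H(Y) - H(X,Y)

Marginals:
P(X) = (1/2, 1/2), H(X) = 1.0000 bits
P(Y) = (5/14, 2/7, 5/14), H(Y) = 1.5774 bits

Joint entropy: H(X,Y) = 2.5567 bits

I(X;Y) = 1.0000 + 1.5774 - 2.5567 = 0.0207 bits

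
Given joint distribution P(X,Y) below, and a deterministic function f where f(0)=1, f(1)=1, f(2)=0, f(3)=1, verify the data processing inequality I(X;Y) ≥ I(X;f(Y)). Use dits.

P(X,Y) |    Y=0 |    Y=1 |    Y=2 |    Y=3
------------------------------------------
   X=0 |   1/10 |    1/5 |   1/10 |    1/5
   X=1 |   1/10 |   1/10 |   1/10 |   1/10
I(X;Y) = 0.0060, I(X;f(Y)) = 0.0022, inequality holds: 0.0060 ≥ 0.0022

Data Processing Inequality: For any Markov chain X → Y → Z, we have I(X;Y) ≥ I(X;Z).

Here Z = f(Y) is a deterministic function of Y, forming X → Y → Z.

Original I(X;Y) = 0.0060 dits

After applying f:
P(X,Z) where Z=f(Y):
- P(X,Z=0) = P(X,Y=2)
- P(X,Z=1) = P(X,Y=0) + P(X,Y=1) + P(X,Y=3)

I(X;Z) = I(X;f(Y)) = 0.0022 dits

Verification: 0.0060 ≥ 0.0022 ✓

Information cannot be created by processing; the function f can only lose information about X.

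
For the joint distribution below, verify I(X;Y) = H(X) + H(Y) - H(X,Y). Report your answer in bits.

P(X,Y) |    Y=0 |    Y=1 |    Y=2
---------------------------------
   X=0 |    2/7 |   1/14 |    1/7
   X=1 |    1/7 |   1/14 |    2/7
I(X;Y) = 0.0700 bits

Mutual information has multiple equivalent forms:
- I(X;Y) = H(X) - H(X|Y)
- I(X;Y) = H(Y) - H(Y|X)
- I(X;Y) = H(X) + H(Y) - H(X,Y)

Computing all quantities:
H(X) = 1.0000, H(Y) = 1.4488, H(X,Y) = 2.3788
H(X|Y) = 0.9300, H(Y|X) = 1.3788

Verification:
H(X) - H(X|Y) = 1.0000 - 0.9300 = 0.0700
H(Y) - H(Y|X) = 1.4488 - 1.3788 = 0.0700
H(X) + H(Y) - H(X,Y) = 1.0000 + 1.4488 - 2.3788 = 0.0700

All forms give I(X;Y) = 0.0700 bits. ✓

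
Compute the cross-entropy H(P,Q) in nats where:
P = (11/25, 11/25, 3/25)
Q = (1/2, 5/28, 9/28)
1.1992 nats

Cross-entropy: H(P,Q) = -Σ p(x) log q(x)

Alternatively: H(P,Q) = H(P) + D_KL(P||Q)
H(P) = 0.9769 nats
D_KL(P||Q) = 0.2223 nats

H(P,Q) = 0.9769 + 0.2223 = 1.1992 nats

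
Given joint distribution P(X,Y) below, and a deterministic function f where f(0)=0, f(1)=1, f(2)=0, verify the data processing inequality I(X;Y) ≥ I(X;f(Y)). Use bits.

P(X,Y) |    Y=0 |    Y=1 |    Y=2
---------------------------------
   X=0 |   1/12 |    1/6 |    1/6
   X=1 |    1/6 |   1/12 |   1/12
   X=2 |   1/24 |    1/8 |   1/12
I(X;Y) = 0.0785, I(X;f(Y)) = 0.0294, inequality holds: 0.0785 ≥ 0.0294

Data Processing Inequality: For any Markov chain X → Y → Z, we have I(X;Y) ≥ I(X;Z).

Here Z = f(Y) is a deterministic function of Y, forming X → Y → Z.

Original I(X;Y) = 0.0785 bits

After applying f:
P(X,Z) where Z=f(Y):
- P(X,Z=0) = P(X,Y=0) + P(X,Y=2)
- P(X,Z=1) = P(X,Y=1)

I(X;Z) = I(X;f(Y)) = 0.0294 bits

Verification: 0.0785 ≥ 0.0294 ✓

Information cannot be created by processing; the function f can only lose information about X.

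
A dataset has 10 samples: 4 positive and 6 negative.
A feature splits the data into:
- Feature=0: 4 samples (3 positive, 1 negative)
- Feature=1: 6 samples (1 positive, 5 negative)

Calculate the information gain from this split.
0.2564 bits

Information Gain = H(Y) - H(Y|Feature)

Before split:
P(positive) = 4/10 = 0.4000
H(Y) = 0.9710 bits

After split:
Feature=0: H = 0.8113 bits (weight = 4/10)
Feature=1: H = 0.6500 bits (weight = 6/10)
H(Y|Feature) = (4/10)×0.8113 + (6/10)×0.6500 = 0.7145 bits

Information Gain = 0.9710 - 0.7145 = 0.2564 bits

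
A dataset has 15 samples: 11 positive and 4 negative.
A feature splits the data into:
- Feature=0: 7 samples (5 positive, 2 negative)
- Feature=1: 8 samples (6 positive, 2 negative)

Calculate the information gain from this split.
0.0012 bits

Information Gain = H(Y) - H(Y|Feature)

Before split:
P(positive) = 11/15 = 0.7333
H(Y) = 0.8366 bits

After split:
Feature=0: H = 0.8631 bits (weight = 7/15)
Feature=1: H = 0.8113 bits (weight = 8/15)
H(Y|Feature) = (7/15)×0.8631 + (8/15)×0.8113 = 0.8355 bits

Information Gain = 0.8366 - 0.8355 = 0.0012 bits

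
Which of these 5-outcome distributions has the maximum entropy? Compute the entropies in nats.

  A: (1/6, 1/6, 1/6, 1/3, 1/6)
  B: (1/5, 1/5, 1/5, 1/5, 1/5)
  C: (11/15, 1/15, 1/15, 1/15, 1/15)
B

For a discrete distribution over n outcomes, entropy is maximized by the uniform distribution.

Computing entropies:
H(A) = 1.5607 nats
H(B) = 1.6094 nats
H(C) = 0.9496 nats

The uniform distribution (where all probabilities equal 1/5) achieves the maximum entropy of log_e(5) = 1.6094 nats.

Distribution B has the highest entropy.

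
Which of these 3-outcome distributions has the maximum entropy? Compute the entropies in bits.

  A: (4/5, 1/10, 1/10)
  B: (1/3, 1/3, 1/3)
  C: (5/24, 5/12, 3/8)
B

For a discrete distribution over n outcomes, entropy is maximized by the uniform distribution.

Computing entropies:
H(A) = 0.9219 bits
H(B) = 1.5850 bits
H(C) = 1.5284 bits

The uniform distribution (where all probabilities equal 1/3) achieves the maximum entropy of log_2(3) = 1.5850 bits.

Distribution B has the highest entropy.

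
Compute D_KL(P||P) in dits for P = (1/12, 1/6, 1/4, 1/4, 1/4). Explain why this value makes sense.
0.0000 dits

KL divergence satisfies the Gibbs inequality: D_KL(P||Q) ≥ 0 for all distributions P, Q.

D_KL(P||Q) = Σ p(x) log(p(x)/q(x))
Each term is p(x) × log_10(p(x)/p(x)) = p(x) × log_10(1) = 0, so the sum is 0.
D_KL(P||Q) = 0.0000 dits

When P = Q, the KL divergence is exactly 0, as there is no 'divergence' between identical distributions.

This non-negativity is a fundamental property: relative entropy cannot be negative because it measures how different Q is from P.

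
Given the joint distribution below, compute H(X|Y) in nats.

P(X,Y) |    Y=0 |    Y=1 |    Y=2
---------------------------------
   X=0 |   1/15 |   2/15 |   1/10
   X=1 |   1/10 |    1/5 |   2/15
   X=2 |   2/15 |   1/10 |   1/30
1.0365 nats

Using the chain rule: H(X|Y) = H(X,Y) - H(Y)

First, compute H(X,Y) = 2.1125 nats

Marginal P(Y) = (3/10, 13/30, 4/15)
H(Y) = 1.0760 nats

H(X|Y) = H(X,Y) - H(Y) = 2.1125 - 1.0760 = 1.0365 nats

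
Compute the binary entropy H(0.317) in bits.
0.9011 bits

The binary entropy function is:
H(p) = -p log(p) - (1-p) log(1-p)

H(0.317) = -0.317 × log_2(0.317) - 0.683 × log_2(0.683)
H(0.317) = 0.9011 bits

Note: Binary entropy is maximized at p=0.5 (H=1 bit) and minimized at p=0 or p=1 (H=0).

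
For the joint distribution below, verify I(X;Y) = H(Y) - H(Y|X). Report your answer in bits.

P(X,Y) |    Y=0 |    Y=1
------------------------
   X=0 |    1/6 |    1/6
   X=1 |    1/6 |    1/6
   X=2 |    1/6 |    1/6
I(X;Y) = 0.0000 bits

Mutual information has multiple equivalent forms:
- I(X;Y) = H(X) - H(X|Y)
- I(X;Y) = H(Y) - H(Y|X)
- I(X;Y) = H(X) + H(Y) - H(X,Y)

Computing all quantities:
H(X) = 1.5850, H(Y) = 1.0000, H(X,Y) = 2.5850
H(X|Y) = 1.5850, H(Y|X) = 1.0000

Verification:
H(X) - H(X|Y) = 1.5850 - 1.5850 = 0.0000
H(Y) - H(Y|X) = 1.0000 - 1.0000 = 0.0000
H(X) + H(Y) - H(X,Y) = 1.5850 + 1.0000 - 2.5850 = 0.0000

All forms give I(X;Y) = 0.0000 bits. ✓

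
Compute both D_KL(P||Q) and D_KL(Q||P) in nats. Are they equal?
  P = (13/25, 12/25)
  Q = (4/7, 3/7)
D_KL(P||Q) = 0.0054, D_KL(Q||P) = 0.0053

KL divergence is not symmetric: D_KL(P||Q) ≠ D_KL(Q||P) in general.

D_KL(P||Q) = 0.0054 nats
D_KL(Q||P) = 0.0053 nats

No, they are not equal!

This asymmetry is why KL divergence is not a true distance metric.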